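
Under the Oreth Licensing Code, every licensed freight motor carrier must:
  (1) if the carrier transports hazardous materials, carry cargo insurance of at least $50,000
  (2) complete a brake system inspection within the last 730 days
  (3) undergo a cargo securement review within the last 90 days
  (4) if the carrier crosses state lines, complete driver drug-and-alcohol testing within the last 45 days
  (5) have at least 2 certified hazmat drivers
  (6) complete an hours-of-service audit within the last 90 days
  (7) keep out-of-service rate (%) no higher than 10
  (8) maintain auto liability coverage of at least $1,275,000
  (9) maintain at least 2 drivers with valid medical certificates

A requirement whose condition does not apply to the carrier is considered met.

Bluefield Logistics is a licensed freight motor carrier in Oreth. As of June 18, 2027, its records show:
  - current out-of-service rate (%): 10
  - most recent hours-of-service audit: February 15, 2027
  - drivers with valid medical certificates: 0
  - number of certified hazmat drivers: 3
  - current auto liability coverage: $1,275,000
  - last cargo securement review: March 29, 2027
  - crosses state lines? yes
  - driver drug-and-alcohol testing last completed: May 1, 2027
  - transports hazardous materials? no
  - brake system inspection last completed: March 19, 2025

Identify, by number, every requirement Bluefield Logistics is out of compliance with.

2, 4, 6, 9

1. condition 'transports hazardous materials' does not hold → requirement n/a → met
2. brake system inspection 821 days ago vs limit 730 → not met
3. cargo securement review 81 days ago vs limit 90 → met
4. condition 'crosses state lines' holds; driver drug-and-alcohol testing 48 days ago vs limit 45 → not met
5. certified hazmat drivers 3 ≥ 2 → met
6. hours-of-service audit 123 days ago vs limit 90 → not met
7. out-of-service rate (%) 10 ≤ 10 → met
8. auto liability coverage $1,275,000 ≥ $1,275,000 → met
9. drivers with valid medical certificates 0 < 2 → not met
Not met: 2, 4, 6, 9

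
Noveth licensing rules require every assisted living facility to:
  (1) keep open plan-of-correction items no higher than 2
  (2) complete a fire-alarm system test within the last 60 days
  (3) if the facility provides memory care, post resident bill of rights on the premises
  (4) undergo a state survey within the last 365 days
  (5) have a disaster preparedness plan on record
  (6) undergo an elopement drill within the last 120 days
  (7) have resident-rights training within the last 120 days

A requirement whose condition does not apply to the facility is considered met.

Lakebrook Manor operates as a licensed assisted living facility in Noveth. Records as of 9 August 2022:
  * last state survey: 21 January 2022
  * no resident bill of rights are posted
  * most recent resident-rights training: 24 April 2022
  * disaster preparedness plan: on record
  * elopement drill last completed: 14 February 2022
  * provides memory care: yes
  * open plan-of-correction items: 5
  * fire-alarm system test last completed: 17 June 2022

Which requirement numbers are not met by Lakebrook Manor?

1. open plan-of-correction items 5 > 2 → not met
2. fire-alarm system test 53 days ago vs limit 60 → met
3. condition 'provides memory care' holds; resident bill of rights absent → not met
4. state survey 200 days ago vs limit 365 → met
5. disaster preparedness plan present → met
6. elopement drill 176 days ago vs limit 120 → not met
7. resident-rights training 107 days ago vs limit 120 → met
Not met: 1, 3, 6

1, 3, 6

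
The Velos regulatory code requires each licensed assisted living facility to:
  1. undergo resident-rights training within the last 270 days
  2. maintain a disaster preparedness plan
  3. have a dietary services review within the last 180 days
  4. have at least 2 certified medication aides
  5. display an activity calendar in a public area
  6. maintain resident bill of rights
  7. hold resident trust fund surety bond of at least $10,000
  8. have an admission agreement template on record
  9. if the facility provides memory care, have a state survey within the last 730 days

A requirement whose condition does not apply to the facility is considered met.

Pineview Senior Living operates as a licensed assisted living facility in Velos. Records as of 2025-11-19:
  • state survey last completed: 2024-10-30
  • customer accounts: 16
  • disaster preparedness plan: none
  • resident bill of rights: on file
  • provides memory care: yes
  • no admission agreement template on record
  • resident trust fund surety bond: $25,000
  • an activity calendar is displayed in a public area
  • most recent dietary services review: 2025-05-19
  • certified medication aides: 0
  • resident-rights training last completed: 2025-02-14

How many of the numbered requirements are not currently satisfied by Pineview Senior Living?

1. resident-rights training 278 days ago vs limit 270 → not met
2. disaster preparedness plan absent → not met
3. dietary services review 184 days ago vs limit 180 → not met
4. certified medication aides 0 < 2 → not met
5. activity calendar present → met
6. resident bill of rights present → met
7. resident trust fund surety bond $25,000 ≥ $10,000 → met
8. admission agreement template absent → not met
9. condition 'provides memory care' holds; state survey 385 days ago vs limit 730 → met
Not met: 5 of 9

5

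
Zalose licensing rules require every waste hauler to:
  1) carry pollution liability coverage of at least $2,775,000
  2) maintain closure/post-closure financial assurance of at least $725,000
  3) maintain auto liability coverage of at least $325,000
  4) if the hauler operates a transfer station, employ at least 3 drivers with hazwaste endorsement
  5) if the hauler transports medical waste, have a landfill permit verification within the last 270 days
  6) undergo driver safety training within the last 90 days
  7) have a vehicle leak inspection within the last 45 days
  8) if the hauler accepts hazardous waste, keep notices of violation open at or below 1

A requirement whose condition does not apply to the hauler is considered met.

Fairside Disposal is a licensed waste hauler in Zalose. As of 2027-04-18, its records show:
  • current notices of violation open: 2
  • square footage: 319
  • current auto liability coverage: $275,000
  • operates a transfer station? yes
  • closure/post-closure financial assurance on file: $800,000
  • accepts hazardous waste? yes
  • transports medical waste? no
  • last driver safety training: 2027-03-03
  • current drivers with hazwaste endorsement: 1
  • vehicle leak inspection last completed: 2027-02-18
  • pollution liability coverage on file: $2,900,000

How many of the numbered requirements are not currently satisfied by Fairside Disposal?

4

1. pollution liability coverage $2,900,000 ≥ $2,775,000 → met
2. closure/post-closure financial assurance $800,000 ≥ $725,000 → met
3. auto liability coverage $275,000 < $325,000 → not met
4. condition 'operates a transfer station' holds; drivers with hazwaste endorsement 1 < 3 → not met
5. condition 'transports medical waste' does not hold → requirement n/a → met
6. driver safety training 46 days ago vs limit 90 → met
7. vehicle leak inspection 59 days ago vs limit 45 → not met
8. condition 'accepts hazardous waste' holds; notices of violation open 2 > 1 → not met
Not met: 4 of 8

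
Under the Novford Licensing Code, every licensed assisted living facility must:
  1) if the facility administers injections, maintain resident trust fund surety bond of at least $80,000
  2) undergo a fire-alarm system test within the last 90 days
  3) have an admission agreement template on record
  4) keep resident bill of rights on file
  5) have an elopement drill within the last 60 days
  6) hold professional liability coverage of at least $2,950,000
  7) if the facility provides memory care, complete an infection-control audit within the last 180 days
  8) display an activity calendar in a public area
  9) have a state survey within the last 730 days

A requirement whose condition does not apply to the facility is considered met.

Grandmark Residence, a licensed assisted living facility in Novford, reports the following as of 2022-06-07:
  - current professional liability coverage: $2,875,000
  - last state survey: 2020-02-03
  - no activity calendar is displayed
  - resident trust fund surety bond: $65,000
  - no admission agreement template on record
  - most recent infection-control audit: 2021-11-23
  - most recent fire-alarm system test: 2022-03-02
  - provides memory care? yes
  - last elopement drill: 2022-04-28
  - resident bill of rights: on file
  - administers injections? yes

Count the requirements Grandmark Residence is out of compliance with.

1. condition 'administers injections' holds; resident trust fund surety bond $65,000 < $80,000 → not met
2. fire-alarm system test 97 days ago vs limit 90 → not met
3. admission agreement template absent → not met
4. resident bill of rights present → met
5. elopement drill 40 days ago vs limit 60 → met
6. professional liability coverage $2,875,000 < $2,950,000 → not met
7. condition 'provides memory care' holds; infection-control audit 196 days ago vs limit 180 → not met
8. activity calendar absent → not met
9. state survey 855 days ago vs limit 730 → not met
Not met: 7 of 9

7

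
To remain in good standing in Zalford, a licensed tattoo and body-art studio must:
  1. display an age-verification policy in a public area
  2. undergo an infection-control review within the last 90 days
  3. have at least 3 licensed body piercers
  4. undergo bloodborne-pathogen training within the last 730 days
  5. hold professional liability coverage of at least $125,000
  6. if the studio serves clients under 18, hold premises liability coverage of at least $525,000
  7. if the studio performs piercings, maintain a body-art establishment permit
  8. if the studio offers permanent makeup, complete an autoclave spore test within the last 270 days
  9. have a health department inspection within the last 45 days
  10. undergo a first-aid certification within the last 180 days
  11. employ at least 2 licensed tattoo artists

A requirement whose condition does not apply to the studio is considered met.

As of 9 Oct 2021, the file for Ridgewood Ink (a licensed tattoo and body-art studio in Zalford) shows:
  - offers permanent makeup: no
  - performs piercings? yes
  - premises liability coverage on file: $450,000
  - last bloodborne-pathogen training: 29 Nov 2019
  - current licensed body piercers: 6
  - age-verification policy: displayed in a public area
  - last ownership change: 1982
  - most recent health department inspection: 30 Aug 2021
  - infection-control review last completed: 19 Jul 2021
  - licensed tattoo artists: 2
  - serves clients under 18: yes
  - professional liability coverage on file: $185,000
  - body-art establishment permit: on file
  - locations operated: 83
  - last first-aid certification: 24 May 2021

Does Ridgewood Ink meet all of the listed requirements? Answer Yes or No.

1. age-verification policy present → met
2. infection-control review 82 days ago vs limit 90 → met
3. licensed body piercers 6 ≥ 3 → met
4. bloodborne-pathogen training 680 days ago vs limit 730 → met
5. professional liability coverage $185,000 ≥ $125,000 → met
6. condition 'serves clients under 18' holds; premises liability coverage $450,000 < $525,000 → not met
7. condition 'performs piercings' holds; body-art establishment permit present → met
8. condition 'offers permanent makeup' does not hold → requirement n/a → met
9. health department inspection 40 days ago vs limit 45 → met
10. first-aid certification 138 days ago vs limit 180 → met
11. licensed tattoo artists 2 ≥ 2 → met
Not met: 6

No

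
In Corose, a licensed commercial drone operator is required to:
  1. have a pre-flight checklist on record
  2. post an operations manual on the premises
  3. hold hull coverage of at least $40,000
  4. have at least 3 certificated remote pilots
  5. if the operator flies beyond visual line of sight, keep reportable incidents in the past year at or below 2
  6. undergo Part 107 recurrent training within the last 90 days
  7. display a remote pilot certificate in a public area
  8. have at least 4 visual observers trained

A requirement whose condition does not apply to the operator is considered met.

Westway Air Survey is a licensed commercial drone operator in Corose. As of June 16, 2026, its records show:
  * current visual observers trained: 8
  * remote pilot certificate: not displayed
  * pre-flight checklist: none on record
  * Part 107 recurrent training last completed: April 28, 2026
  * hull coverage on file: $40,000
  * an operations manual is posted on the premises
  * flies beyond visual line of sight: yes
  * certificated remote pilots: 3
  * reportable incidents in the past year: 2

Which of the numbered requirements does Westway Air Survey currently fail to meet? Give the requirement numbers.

1. pre-flight checklist absent → not met
2. operations manual present → met
3. hull coverage $40,000 ≥ $40,000 → met
4. certificated remote pilots 3 ≥ 3 → met
5. condition 'flies beyond visual line of sight' holds; reportable incidents in the past year 2 ≤ 2 → met
6. Part 107 recurrent training 49 days ago vs limit 90 → met
7. remote pilot certificate absent → not met
8. visual observers trained 8 ≥ 4 → met
Not met: 1, 7

1, 7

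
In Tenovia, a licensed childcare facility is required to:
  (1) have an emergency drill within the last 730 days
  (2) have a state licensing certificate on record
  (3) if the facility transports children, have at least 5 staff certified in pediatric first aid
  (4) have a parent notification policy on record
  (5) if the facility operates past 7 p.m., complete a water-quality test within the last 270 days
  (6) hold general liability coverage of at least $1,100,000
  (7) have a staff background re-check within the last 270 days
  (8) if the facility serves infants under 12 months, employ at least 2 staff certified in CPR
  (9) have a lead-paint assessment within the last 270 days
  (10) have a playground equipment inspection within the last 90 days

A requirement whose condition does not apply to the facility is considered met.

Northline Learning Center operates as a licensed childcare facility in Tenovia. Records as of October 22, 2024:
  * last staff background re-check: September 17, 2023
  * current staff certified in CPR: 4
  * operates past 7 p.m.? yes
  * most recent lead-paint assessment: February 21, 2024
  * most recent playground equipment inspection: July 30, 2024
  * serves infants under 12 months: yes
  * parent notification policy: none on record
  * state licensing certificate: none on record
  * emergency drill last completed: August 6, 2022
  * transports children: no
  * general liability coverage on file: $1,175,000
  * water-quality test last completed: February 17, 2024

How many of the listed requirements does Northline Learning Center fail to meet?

1. emergency drill 808 days ago vs limit 730 → not met
2. state licensing certificate absent → not met
3. condition 'transports children' does not hold → requirement n/a → met
4. parent notification policy absent → not met
5. condition 'operates past 7 p.m.' holds; water-quality test 248 days ago vs limit 270 → met
6. general liability coverage $1,175,000 ≥ $1,100,000 → met
7. staff background re-check 401 days ago vs limit 270 → not met
8. condition 'serves infants under 12 months' holds; staff certified in CPR 4 ≥ 2 → met
9. lead-paint assessment 244 days ago vs limit 270 → met
10. playground equipment inspection 84 days ago vs limit 90 → met
Not met: 4 of 10

4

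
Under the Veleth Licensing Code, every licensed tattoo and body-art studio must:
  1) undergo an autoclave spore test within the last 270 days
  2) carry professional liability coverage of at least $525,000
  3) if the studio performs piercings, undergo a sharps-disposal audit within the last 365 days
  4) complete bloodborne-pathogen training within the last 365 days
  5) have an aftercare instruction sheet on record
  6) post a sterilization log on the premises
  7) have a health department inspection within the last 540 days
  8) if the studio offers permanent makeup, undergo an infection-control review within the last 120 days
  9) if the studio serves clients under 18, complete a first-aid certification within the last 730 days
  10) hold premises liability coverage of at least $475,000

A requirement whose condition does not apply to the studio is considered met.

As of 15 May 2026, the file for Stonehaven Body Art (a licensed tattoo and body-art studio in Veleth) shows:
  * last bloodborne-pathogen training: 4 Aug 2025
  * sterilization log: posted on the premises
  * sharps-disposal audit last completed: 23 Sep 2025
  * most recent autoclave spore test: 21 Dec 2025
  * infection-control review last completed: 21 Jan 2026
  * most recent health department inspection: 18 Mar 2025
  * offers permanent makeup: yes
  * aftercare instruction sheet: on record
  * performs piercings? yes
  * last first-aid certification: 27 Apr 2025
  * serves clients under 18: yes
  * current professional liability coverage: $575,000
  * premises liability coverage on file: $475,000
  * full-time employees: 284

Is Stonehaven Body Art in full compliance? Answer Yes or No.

1. autoclave spore test 145 days ago vs limit 270 → met
2. professional liability coverage $575,000 ≥ $525,000 → met
3. condition 'performs piercings' holds; sharps-disposal audit 234 days ago vs limit 365 → met
4. bloodborne-pathogen training 284 days ago vs limit 365 → met
5. aftercare instruction sheet present → met
6. sterilization log present → met
7. health department inspection 423 days ago vs limit 540 → met
8. condition 'offers permanent makeup' holds; infection-control review 114 days ago vs limit 120 → met
9. condition 'serves clients under 18' holds; first-aid certification 383 days ago vs limit 730 → met
10. premises liability coverage $475,000 ≥ $475,000 → met
All met.

Yes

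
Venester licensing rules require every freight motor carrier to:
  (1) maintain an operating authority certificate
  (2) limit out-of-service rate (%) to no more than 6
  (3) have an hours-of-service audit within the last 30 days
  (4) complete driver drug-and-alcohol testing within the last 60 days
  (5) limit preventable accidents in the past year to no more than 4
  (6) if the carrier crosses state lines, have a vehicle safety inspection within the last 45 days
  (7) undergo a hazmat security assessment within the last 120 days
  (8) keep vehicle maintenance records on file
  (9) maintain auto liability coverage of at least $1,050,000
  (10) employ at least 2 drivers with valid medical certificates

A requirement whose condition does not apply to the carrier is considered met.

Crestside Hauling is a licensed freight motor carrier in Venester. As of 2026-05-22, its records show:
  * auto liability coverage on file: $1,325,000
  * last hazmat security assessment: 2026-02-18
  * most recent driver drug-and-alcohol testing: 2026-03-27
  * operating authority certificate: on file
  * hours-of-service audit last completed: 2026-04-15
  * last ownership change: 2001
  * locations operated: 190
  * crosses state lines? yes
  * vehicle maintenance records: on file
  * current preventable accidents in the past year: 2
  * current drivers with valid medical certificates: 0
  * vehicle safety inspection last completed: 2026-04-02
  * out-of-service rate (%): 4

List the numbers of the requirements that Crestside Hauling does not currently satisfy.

3, 6, 10

1. operating authority certificate present → met
2. out-of-service rate (%) 4 ≤ 6 → met
3. hours-of-service audit 37 days ago vs limit 30 → not met
4. driver drug-and-alcohol testing 56 days ago vs limit 60 → met
5. preventable accidents in the past year 2 ≤ 4 → met
6. condition 'crosses state lines' holds; vehicle safety inspection 50 days ago vs limit 45 → not met
7. hazmat security assessment 93 days ago vs limit 120 → met
8. vehicle maintenance records present → met
9. auto liability coverage $1,325,000 ≥ $1,050,000 → met
10. drivers with valid medical certificates 0 < 2 → not met
Not met: 3, 6, 10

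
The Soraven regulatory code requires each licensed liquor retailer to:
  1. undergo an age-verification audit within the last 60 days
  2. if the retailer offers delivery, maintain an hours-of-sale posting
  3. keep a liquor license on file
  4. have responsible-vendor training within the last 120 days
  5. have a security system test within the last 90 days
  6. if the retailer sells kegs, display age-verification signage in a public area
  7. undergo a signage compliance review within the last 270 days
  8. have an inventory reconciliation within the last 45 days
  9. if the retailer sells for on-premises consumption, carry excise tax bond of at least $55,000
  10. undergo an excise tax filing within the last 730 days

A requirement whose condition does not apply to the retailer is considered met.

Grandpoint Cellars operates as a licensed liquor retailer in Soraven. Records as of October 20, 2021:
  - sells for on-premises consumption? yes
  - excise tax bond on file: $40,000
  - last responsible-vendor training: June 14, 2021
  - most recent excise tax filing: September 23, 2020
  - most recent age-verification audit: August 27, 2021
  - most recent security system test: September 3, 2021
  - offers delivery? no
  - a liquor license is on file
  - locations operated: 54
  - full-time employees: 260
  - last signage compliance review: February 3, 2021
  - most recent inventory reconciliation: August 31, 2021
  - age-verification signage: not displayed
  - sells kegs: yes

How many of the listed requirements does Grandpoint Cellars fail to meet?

1. age-verification audit 54 days ago vs limit 60 → met
2. condition 'offers delivery' does not hold → requirement n/a → met
3. liquor license present → met
4. responsible-vendor training 128 days ago vs limit 120 → not met
5. security system test 47 days ago vs limit 90 → met
6. condition 'sells kegs' holds; age-verification signage absent → not met
7. signage compliance review 259 days ago vs limit 270 → met
8. inventory reconciliation 50 days ago vs limit 45 → not met
9. condition 'sells for on-premises consumption' holds; excise tax bond $40,000 < $55,000 → not met
10. excise tax filing 392 days ago vs limit 730 → met
Not met: 4 of 10

4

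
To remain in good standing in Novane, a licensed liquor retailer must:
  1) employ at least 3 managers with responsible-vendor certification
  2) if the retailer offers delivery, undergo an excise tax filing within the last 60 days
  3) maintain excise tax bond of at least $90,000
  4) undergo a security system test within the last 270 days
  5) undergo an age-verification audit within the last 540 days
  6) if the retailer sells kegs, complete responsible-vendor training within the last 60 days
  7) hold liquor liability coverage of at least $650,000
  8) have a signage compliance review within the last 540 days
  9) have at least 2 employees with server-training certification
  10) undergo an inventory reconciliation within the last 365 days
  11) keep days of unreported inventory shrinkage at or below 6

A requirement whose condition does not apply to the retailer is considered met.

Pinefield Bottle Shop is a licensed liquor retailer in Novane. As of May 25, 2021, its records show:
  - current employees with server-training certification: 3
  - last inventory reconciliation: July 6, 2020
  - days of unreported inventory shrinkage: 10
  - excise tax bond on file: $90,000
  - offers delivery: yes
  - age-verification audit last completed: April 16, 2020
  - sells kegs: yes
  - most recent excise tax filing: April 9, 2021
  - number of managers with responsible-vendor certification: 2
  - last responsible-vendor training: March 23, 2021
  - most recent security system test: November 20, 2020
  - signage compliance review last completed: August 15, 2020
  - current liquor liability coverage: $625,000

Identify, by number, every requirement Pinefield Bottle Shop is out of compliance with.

1, 6, 7, 11

1. managers with responsible-vendor certification 2 < 3 → not met
2. condition 'offers delivery' holds; excise tax filing 46 days ago vs limit 60 → met
3. excise tax bond $90,000 ≥ $90,000 → met
4. security system test 186 days ago vs limit 270 → met
5. age-verification audit 404 days ago vs limit 540 → met
6. condition 'sells kegs' holds; responsible-vendor training 63 days ago vs limit 60 → not met
7. liquor liability coverage $625,000 < $650,000 → not met
8. signage compliance review 283 days ago vs limit 540 → met
9. employees with server-training certification 3 ≥ 2 → met
10. inventory reconciliation 323 days ago vs limit 365 → met
11. days of unreported inventory shrinkage 10 > 6 → not met
Not met: 1, 6, 7, 11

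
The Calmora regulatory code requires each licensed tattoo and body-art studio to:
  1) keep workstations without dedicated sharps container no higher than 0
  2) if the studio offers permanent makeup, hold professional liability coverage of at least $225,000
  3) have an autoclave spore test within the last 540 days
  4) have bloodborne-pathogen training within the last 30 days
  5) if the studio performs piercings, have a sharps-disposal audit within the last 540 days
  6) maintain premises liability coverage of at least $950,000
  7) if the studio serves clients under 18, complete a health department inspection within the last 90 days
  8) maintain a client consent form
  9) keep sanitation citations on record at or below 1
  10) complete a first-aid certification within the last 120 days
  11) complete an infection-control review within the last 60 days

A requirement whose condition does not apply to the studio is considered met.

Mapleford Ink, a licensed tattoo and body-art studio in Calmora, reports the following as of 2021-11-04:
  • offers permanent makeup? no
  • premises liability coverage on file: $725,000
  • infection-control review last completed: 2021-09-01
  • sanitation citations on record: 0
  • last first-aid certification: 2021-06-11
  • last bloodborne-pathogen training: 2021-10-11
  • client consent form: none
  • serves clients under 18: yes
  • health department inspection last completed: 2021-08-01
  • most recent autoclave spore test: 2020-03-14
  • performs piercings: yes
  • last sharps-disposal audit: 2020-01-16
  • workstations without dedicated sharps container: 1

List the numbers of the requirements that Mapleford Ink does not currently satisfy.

1. workstations without dedicated sharps container 1 > 0 → not met
2. condition 'offers permanent makeup' does not hold → requirement n/a → met
3. autoclave spore test 600 days ago vs limit 540 → not met
4. bloodborne-pathogen training 24 days ago vs limit 30 → met
5. condition 'performs piercings' holds; sharps-disposal audit 658 days ago vs limit 540 → not met
6. premises liability coverage $725,000 < $950,000 → not met
7. condition 'serves clients under 18' holds; health department inspection 95 days ago vs limit 90 → not met
8. client consent form absent → not met
9. sanitation citations on record 0 ≤ 1 → met
10. first-aid certification 146 days ago vs limit 120 → not met
11. infection-control review 64 days ago vs limit 60 → not met
Not met: 1, 3, 5, 6, 7, 8, 10, 11

1, 3, 5, 6, 7, 8, 10, 11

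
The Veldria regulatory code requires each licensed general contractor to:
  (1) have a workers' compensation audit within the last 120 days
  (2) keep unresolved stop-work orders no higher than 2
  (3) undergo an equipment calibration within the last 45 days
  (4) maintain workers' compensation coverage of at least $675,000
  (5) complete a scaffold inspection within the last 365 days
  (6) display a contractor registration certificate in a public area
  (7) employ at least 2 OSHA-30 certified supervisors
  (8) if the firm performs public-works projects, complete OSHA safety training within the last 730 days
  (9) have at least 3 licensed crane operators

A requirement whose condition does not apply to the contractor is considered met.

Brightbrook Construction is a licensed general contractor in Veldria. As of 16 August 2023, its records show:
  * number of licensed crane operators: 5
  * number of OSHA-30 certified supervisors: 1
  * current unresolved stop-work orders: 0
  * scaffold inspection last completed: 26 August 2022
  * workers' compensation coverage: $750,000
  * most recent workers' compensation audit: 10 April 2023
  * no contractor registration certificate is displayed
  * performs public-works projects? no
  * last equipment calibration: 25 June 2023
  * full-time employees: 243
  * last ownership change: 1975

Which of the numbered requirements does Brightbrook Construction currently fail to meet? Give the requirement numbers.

1. workers' compensation audit 128 days ago vs limit 120 → not met
2. unresolved stop-work orders 0 ≤ 2 → met
3. equipment calibration 52 days ago vs limit 45 → not met
4. workers' compensation coverage $750,000 ≥ $675,000 → met
5. scaffold inspection 355 days ago vs limit 365 → met
6. contractor registration certificate absent → not met
7. OSHA-30 certified supervisors 1 < 2 → not met
8. condition 'performs public-works projects' does not hold → requirement n/a → met
9. licensed crane operators 5 ≥ 3 → met
Not met: 1, 3, 6, 7

1, 3, 6, 7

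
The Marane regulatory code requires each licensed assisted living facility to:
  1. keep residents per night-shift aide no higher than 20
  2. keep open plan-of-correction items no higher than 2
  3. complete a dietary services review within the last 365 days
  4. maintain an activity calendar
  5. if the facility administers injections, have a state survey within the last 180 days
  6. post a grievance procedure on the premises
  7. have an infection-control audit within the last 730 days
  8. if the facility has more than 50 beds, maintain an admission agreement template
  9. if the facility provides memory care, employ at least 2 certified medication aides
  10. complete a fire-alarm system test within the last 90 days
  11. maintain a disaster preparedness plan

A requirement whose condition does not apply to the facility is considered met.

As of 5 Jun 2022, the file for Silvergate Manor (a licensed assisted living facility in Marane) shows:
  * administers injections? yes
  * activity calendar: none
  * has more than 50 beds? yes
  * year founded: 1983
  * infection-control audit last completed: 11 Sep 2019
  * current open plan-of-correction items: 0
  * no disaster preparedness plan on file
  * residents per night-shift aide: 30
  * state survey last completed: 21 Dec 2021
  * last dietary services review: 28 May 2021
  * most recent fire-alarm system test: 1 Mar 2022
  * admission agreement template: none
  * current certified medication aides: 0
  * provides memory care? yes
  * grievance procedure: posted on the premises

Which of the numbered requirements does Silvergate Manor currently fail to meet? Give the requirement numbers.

1, 3, 4, 7, 8, 9, 10, 11

1. residents per night-shift aide 30 > 20 → not met
2. open plan-of-correction items 0 ≤ 2 → met
3. dietary services review 373 days ago vs limit 365 → not met
4. activity calendar absent → not met
5. condition 'administers injections' holds; state survey 166 days ago vs limit 180 → met
6. grievance procedure present → met
7. infection-control audit 998 days ago vs limit 730 → not met
8. condition 'has more than 50 beds' holds; admission agreement template absent → not met
9. condition 'provides memory care' holds; certified medication aides 0 < 2 → not met
10. fire-alarm system test 96 days ago vs limit 90 → not met
11. disaster preparedness plan absent → not met
Not met: 1, 3, 4, 7, 8, 9, 10, 11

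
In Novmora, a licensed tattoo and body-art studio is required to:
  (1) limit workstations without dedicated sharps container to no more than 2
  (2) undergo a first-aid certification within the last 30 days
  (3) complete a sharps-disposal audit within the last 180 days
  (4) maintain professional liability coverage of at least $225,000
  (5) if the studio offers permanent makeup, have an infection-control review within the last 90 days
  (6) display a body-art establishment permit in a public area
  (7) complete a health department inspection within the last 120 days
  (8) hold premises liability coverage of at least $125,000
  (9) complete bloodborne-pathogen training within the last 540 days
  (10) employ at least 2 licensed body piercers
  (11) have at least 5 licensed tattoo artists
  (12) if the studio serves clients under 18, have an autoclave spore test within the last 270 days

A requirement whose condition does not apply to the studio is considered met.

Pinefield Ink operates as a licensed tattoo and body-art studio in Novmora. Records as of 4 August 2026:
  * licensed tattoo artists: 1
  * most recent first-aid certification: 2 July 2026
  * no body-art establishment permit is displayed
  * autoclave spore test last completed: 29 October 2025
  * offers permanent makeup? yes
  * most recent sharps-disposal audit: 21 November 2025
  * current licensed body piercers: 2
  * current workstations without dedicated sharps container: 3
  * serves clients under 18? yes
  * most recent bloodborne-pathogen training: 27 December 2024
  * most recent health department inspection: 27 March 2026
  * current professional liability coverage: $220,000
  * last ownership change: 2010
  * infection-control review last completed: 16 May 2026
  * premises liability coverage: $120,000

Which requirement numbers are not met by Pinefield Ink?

1, 2, 3, 4, 6, 7, 8, 9, 11, 12

1. workstations without dedicated sharps container 3 > 2 → not met
2. first-aid certification 33 days ago vs limit 30 → not met
3. sharps-disposal audit 256 days ago vs limit 180 → not met
4. professional liability coverage $220,000 < $225,000 → not met
5. condition 'offers permanent makeup' holds; infection-control review 80 days ago vs limit 90 → met
6. body-art establishment permit absent → not met
7. health department inspection 130 days ago vs limit 120 → not met
8. premises liability coverage $120,000 < $125,000 → not met
9. bloodborne-pathogen training 585 days ago vs limit 540 → not met
10. licensed body piercers 2 ≥ 2 → met
11. licensed tattoo artists 1 < 5 → not met
12. condition 'serves clients under 18' holds; autoclave spore test 279 days ago vs limit 270 → not met
Not met: 1, 2, 3, 4, 6, 7, 8, 9, 11, 12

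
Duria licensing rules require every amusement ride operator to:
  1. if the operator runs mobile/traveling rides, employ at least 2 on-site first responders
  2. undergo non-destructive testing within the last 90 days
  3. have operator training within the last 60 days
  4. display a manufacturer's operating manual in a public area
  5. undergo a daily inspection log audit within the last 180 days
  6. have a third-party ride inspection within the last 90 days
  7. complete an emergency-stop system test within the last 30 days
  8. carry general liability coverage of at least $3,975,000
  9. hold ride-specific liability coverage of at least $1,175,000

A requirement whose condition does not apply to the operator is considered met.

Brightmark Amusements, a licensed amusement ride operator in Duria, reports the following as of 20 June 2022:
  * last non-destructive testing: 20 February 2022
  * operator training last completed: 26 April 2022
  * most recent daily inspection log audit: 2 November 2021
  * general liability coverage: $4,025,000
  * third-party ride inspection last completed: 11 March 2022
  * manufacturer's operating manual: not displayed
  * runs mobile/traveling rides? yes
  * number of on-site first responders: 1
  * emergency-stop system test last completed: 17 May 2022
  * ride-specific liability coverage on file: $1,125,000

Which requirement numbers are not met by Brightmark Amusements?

1. condition 'runs mobile/traveling rides' holds; on-site first responders 1 < 2 → not met
2. non-destructive testing 120 days ago vs limit 90 → not met
3. operator training 55 days ago vs limit 60 → met
4. manufacturer's operating manual absent → not met
5. daily inspection log audit 230 days ago vs limit 180 → not met
6. third-party ride inspection 101 days ago vs limit 90 → not met
7. emergency-stop system test 34 days ago vs limit 30 → not met
8. general liability coverage $4,025,000 ≥ $3,975,000 → met
9. ride-specific liability coverage $1,125,000 < $1,175,000 → not met
Not met: 1, 2, 4, 5, 6, 7, 9

1, 2, 4, 5, 6, 7, 9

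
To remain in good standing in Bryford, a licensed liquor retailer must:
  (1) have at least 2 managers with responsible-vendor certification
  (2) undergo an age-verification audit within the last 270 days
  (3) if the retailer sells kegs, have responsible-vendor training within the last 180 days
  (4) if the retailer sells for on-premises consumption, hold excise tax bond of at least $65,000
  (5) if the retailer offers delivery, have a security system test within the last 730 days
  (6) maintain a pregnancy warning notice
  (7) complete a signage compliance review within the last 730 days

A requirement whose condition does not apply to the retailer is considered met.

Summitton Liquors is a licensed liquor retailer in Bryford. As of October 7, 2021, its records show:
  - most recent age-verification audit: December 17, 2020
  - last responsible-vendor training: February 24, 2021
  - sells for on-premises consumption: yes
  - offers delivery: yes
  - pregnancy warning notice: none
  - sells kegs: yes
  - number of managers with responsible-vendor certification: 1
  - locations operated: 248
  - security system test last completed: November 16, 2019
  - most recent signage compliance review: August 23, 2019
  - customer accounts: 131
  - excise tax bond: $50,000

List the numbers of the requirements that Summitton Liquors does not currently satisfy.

1, 2, 3, 4, 6, 7

1. managers with responsible-vendor certification 1 < 2 → not met
2. age-verification audit 294 days ago vs limit 270 → not met
3. condition 'sells kegs' holds; responsible-vendor training 225 days ago vs limit 180 → not met
4. condition 'sells for on-premises consumption' holds; excise tax bond $50,000 < $65,000 → not met
5. condition 'offers delivery' holds; security system test 691 days ago vs limit 730 → met
6. pregnancy warning notice absent → not met
7. signage compliance review 776 days ago vs limit 730 → not met
Not met: 1, 2, 3, 4, 6, 7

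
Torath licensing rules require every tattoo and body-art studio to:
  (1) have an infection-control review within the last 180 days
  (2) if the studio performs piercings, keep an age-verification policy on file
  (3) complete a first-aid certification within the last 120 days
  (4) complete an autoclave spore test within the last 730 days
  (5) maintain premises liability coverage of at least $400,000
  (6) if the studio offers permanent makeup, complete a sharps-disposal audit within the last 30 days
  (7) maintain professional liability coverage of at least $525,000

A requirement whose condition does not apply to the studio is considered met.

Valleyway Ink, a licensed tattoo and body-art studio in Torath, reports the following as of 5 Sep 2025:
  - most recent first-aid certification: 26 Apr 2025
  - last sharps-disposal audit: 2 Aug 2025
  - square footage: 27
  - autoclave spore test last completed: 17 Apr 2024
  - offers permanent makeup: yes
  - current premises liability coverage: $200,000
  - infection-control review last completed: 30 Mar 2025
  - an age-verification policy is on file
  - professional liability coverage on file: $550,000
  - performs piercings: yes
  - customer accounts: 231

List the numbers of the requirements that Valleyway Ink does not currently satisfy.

1. infection-control review 159 days ago vs limit 180 → met
2. condition 'performs piercings' holds; age-verification policy present → met
3. first-aid certification 132 days ago vs limit 120 → not met
4. autoclave spore test 506 days ago vs limit 730 → met
5. premises liability coverage $200,000 < $400,000 → not met
6. condition 'offers permanent makeup' holds; sharps-disposal audit 34 days ago vs limit 30 → not met
7. professional liability coverage $550,000 ≥ $525,000 → met
Not met: 3, 5, 6

3, 5, 6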